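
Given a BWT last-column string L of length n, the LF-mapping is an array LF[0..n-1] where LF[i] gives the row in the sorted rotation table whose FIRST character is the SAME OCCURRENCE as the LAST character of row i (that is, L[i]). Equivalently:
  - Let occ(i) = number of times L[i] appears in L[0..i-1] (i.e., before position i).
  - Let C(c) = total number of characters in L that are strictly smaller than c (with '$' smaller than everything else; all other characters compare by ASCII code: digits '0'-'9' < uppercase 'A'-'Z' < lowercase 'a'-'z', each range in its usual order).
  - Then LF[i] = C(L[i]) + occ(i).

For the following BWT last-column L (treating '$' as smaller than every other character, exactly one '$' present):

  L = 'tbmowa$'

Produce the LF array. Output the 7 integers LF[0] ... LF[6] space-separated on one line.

Answer: 5 2 3 4 6 1 0

Derivation:
Char counts: '$':1, 'a':1, 'b':1, 'm':1, 'o':1, 't':1, 'w':1
C (first-col start): C('$')=0, C('a')=1, C('b')=2, C('m')=3, C('o')=4, C('t')=5, C('w')=6
L[0]='t': occ=0, LF[0]=C('t')+0=5+0=5
L[1]='b': occ=0, LF[1]=C('b')+0=2+0=2
L[2]='m': occ=0, LF[2]=C('m')+0=3+0=3
L[3]='o': occ=0, LF[3]=C('o')+0=4+0=4
L[4]='w': occ=0, LF[4]=C('w')+0=6+0=6
L[5]='a': occ=0, LF[5]=C('a')+0=1+0=1
L[6]='$': occ=0, LF[6]=C('$')+0=0+0=0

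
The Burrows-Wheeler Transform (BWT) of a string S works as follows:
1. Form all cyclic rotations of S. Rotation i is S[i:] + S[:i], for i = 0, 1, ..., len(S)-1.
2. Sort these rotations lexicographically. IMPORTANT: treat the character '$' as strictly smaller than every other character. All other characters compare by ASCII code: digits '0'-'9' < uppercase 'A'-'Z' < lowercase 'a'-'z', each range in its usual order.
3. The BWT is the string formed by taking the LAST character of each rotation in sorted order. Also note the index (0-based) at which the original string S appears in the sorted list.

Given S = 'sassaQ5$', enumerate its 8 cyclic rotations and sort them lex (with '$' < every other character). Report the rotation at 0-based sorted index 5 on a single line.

Answer: saQ5$sas

Derivation:
All 8 rotations (rotation i = S[i:]+S[:i]):
  rot[0] = sassaQ5$
  rot[1] = assaQ5$s
  rot[2] = ssaQ5$sa
  rot[3] = saQ5$sas
  rot[4] = aQ5$sass
  rot[5] = Q5$sassa
  rot[6] = 5$sassaQ
  rot[7] = $sassaQ5
Sorted (with $ < everything):
  sorted[0] = $sassaQ5
  sorted[1] = 5$sassaQ
  sorted[2] = Q5$sassa
  sorted[3] = aQ5$sass
  sorted[4] = assaQ5$s
  sorted[5] = saQ5$sas
  sorted[6] = sassaQ5$
  sorted[7] = ssaQ5$sa
sorted[5] = saQ5$sas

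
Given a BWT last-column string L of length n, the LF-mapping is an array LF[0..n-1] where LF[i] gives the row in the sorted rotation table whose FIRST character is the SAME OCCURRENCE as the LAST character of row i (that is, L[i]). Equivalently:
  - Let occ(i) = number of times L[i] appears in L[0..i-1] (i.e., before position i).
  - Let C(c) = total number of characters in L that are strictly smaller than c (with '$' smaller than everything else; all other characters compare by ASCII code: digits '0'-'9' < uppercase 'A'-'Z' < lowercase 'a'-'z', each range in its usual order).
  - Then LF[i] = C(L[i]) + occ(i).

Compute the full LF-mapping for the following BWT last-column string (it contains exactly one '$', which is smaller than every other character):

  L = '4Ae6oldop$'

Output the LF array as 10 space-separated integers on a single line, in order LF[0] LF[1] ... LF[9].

Char counts: '$':1, '4':1, '6':1, 'A':1, 'd':1, 'e':1, 'l':1, 'o':2, 'p':1
C (first-col start): C('$')=0, C('4')=1, C('6')=2, C('A')=3, C('d')=4, C('e')=5, C('l')=6, C('o')=7, C('p')=9
L[0]='4': occ=0, LF[0]=C('4')+0=1+0=1
L[1]='A': occ=0, LF[1]=C('A')+0=3+0=3
L[2]='e': occ=0, LF[2]=C('e')+0=5+0=5
L[3]='6': occ=0, LF[3]=C('6')+0=2+0=2
L[4]='o': occ=0, LF[4]=C('o')+0=7+0=7
L[5]='l': occ=0, LF[5]=C('l')+0=6+0=6
L[6]='d': occ=0, LF[6]=C('d')+0=4+0=4
L[7]='o': occ=1, LF[7]=C('o')+1=7+1=8
L[8]='p': occ=0, LF[8]=C('p')+0=9+0=9
L[9]='$': occ=0, LF[9]=C('$')+0=0+0=0

Answer: 1 3 5 2 7 6 4 8 9 0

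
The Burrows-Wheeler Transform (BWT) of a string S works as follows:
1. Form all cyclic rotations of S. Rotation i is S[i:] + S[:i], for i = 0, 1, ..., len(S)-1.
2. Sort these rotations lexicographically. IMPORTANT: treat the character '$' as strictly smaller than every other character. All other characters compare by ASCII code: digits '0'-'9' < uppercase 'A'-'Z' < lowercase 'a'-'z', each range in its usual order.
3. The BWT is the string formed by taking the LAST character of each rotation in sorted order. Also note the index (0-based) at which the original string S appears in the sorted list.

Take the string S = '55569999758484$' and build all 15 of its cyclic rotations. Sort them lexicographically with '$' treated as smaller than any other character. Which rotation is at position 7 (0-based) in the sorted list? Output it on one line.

All 15 rotations (rotation i = S[i:]+S[:i]):
  rot[0] = 55569999758484$
  rot[1] = 5569999758484$5
  rot[2] = 569999758484$55
  rot[3] = 69999758484$555
  rot[4] = 9999758484$5556
  rot[5] = 999758484$55569
  rot[6] = 99758484$555699
  rot[7] = 9758484$5556999
  rot[8] = 758484$55569999
  rot[9] = 58484$555699997
  rot[10] = 8484$5556999975
  rot[11] = 484$55569999758
  rot[12] = 84$555699997584
  rot[13] = 4$5556999975848
  rot[14] = $55569999758484
Sorted (with $ < everything):
  sorted[0] = $55569999758484
  sorted[1] = 4$5556999975848
  sorted[2] = 484$55569999758
  sorted[3] = 55569999758484$
  sorted[4] = 5569999758484$5
  sorted[5] = 569999758484$55
  sorted[6] = 58484$555699997
  sorted[7] = 69999758484$555
  sorted[8] = 758484$55569999
  sorted[9] = 84$555699997584
  sorted[10] = 8484$5556999975
  sorted[11] = 9758484$5556999
  sorted[12] = 99758484$555699
  sorted[13] = 999758484$55569
  sorted[14] = 9999758484$5556
sorted[7] = 69999758484$555

Answer: 69999758484$555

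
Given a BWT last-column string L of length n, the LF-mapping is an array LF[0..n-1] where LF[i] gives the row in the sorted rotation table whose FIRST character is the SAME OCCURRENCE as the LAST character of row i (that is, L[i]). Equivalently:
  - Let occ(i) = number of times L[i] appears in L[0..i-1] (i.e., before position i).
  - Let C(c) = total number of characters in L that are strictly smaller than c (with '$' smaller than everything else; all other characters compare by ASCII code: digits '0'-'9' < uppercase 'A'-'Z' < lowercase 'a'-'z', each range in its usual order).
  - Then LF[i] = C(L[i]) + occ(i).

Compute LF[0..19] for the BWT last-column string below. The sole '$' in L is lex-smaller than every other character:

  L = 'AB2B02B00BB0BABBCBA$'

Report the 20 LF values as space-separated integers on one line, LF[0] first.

Answer: 7 10 5 11 1 6 12 2 3 13 14 4 15 8 16 17 19 18 9 0

Derivation:
Char counts: '$':1, '0':4, '2':2, 'A':3, 'B':9, 'C':1
C (first-col start): C('$')=0, C('0')=1, C('2')=5, C('A')=7, C('B')=10, C('C')=19
L[0]='A': occ=0, LF[0]=C('A')+0=7+0=7
L[1]='B': occ=0, LF[1]=C('B')+0=10+0=10
L[2]='2': occ=0, LF[2]=C('2')+0=5+0=5
L[3]='B': occ=1, LF[3]=C('B')+1=10+1=11
L[4]='0': occ=0, LF[4]=C('0')+0=1+0=1
L[5]='2': occ=1, LF[5]=C('2')+1=5+1=6
L[6]='B': occ=2, LF[6]=C('B')+2=10+2=12
L[7]='0': occ=1, LF[7]=C('0')+1=1+1=2
L[8]='0': occ=2, LF[8]=C('0')+2=1+2=3
L[9]='B': occ=3, LF[9]=C('B')+3=10+3=13
L[10]='B': occ=4, LF[10]=C('B')+4=10+4=14
L[11]='0': occ=3, LF[11]=C('0')+3=1+3=4
L[12]='B': occ=5, LF[12]=C('B')+5=10+5=15
L[13]='A': occ=1, LF[13]=C('A')+1=7+1=8
L[14]='B': occ=6, LF[14]=C('B')+6=10+6=16
L[15]='B': occ=7, LF[15]=C('B')+7=10+7=17
L[16]='C': occ=0, LF[16]=C('C')+0=19+0=19
L[17]='B': occ=8, LF[17]=C('B')+8=10+8=18
L[18]='A': occ=2, LF[18]=C('A')+2=7+2=9
L[19]='$': occ=0, LF[19]=C('$')+0=0+0=0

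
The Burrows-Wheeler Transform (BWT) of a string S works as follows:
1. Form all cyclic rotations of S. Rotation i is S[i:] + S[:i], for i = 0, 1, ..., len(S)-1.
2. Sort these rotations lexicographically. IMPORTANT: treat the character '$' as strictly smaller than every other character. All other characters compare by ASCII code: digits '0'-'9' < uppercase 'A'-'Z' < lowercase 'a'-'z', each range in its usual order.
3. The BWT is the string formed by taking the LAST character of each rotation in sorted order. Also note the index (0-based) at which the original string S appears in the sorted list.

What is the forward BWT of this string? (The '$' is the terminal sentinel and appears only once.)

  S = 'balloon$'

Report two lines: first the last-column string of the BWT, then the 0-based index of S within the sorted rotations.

All 8 rotations (rotation i = S[i:]+S[:i]):
  rot[0] = balloon$
  rot[1] = alloon$b
  rot[2] = lloon$ba
  rot[3] = loon$bal
  rot[4] = oon$ball
  rot[5] = on$ballo
  rot[6] = n$balloo
  rot[7] = $balloon
Sorted (with $ < everything):
  sorted[0] = $balloon  (last char: 'n')
  sorted[1] = alloon$b  (last char: 'b')
  sorted[2] = balloon$  (last char: '$')
  sorted[3] = lloon$ba  (last char: 'a')
  sorted[4] = loon$bal  (last char: 'l')
  sorted[5] = n$balloo  (last char: 'o')
  sorted[6] = on$ballo  (last char: 'o')
  sorted[7] = oon$ball  (last char: 'l')
Last column: nb$alool
Original string S is at sorted index 2

Answer: nb$alool
2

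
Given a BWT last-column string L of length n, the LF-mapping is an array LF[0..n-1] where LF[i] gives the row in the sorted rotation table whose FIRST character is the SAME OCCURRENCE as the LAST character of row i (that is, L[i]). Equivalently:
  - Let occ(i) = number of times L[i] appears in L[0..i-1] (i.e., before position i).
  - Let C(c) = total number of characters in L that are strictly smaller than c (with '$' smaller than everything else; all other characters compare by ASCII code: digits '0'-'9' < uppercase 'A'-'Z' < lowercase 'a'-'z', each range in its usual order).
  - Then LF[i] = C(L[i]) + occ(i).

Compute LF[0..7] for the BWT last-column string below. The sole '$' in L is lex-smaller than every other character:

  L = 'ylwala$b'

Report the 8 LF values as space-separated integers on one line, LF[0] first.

Answer: 7 4 6 1 5 2 0 3

Derivation:
Char counts: '$':1, 'a':2, 'b':1, 'l':2, 'w':1, 'y':1
C (first-col start): C('$')=0, C('a')=1, C('b')=3, C('l')=4, C('w')=6, C('y')=7
L[0]='y': occ=0, LF[0]=C('y')+0=7+0=7
L[1]='l': occ=0, LF[1]=C('l')+0=4+0=4
L[2]='w': occ=0, LF[2]=C('w')+0=6+0=6
L[3]='a': occ=0, LF[3]=C('a')+0=1+0=1
L[4]='l': occ=1, LF[4]=C('l')+1=4+1=5
L[5]='a': occ=1, LF[5]=C('a')+1=1+1=2
L[6]='$': occ=0, LF[6]=C('$')+0=0+0=0
L[7]='b': occ=0, LF[7]=C('b')+0=3+0=3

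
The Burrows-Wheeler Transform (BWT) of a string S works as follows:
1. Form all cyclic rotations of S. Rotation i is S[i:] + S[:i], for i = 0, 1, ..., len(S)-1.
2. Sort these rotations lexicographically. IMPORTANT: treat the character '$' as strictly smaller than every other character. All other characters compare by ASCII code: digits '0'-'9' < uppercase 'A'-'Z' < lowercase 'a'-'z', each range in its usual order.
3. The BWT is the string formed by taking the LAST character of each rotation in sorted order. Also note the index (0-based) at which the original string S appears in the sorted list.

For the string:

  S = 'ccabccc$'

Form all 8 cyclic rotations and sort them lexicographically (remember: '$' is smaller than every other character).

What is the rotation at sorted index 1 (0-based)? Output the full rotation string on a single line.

Answer: abccc$cc

Derivation:
All 8 rotations (rotation i = S[i:]+S[:i]):
  rot[0] = ccabccc$
  rot[1] = cabccc$c
  rot[2] = abccc$cc
  rot[3] = bccc$cca
  rot[4] = ccc$ccab
  rot[5] = cc$ccabc
  rot[6] = c$ccabcc
  rot[7] = $ccabccc
Sorted (with $ < everything):
  sorted[0] = $ccabccc
  sorted[1] = abccc$cc
  sorted[2] = bccc$cca
  sorted[3] = c$ccabcc
  sorted[4] = cabccc$c
  sorted[5] = cc$ccabc
  sorted[6] = ccabccc$
  sorted[7] = ccc$ccab
sorted[1] = abccc$cc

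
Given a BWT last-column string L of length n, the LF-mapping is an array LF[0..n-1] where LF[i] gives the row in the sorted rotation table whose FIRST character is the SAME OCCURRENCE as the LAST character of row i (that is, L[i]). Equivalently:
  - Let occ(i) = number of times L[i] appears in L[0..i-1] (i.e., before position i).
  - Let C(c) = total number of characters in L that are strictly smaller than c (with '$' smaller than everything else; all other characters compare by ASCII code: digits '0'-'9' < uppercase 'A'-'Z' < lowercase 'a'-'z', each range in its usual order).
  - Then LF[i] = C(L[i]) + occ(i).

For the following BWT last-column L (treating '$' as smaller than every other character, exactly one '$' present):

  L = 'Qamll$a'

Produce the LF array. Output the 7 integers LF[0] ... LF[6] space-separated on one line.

Char counts: '$':1, 'Q':1, 'a':2, 'l':2, 'm':1
C (first-col start): C('$')=0, C('Q')=1, C('a')=2, C('l')=4, C('m')=6
L[0]='Q': occ=0, LF[0]=C('Q')+0=1+0=1
L[1]='a': occ=0, LF[1]=C('a')+0=2+0=2
L[2]='m': occ=0, LF[2]=C('m')+0=6+0=6
L[3]='l': occ=0, LF[3]=C('l')+0=4+0=4
L[4]='l': occ=1, LF[4]=C('l')+1=4+1=5
L[5]='$': occ=0, LF[5]=C('$')+0=0+0=0
L[6]='a': occ=1, LF[6]=C('a')+1=2+1=3

Answer: 1 2 6 4 5 0 3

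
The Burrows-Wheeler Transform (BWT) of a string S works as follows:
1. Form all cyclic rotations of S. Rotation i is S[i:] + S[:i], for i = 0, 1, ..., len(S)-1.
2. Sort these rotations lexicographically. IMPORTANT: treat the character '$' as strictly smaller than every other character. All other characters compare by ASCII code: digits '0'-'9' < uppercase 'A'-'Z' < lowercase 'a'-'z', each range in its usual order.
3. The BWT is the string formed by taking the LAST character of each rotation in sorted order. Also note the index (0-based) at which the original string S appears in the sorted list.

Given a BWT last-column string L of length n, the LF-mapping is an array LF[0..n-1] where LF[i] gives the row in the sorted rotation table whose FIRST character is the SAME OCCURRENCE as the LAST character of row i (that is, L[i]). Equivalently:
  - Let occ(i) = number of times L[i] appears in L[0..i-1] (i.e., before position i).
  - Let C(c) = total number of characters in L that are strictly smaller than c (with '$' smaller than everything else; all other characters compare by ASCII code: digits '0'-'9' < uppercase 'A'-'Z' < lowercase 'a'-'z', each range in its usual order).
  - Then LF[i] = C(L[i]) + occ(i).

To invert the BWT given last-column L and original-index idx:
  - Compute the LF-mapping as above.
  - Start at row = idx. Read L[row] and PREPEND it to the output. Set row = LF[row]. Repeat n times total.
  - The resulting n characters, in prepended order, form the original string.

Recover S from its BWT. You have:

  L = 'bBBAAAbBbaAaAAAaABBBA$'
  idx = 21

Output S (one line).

Answer: bAaAbABaBAABAAABABaBb$

Derivation:
LF mapping: 19 10 11 1 2 3 20 12 21 16 4 17 5 6 7 18 8 13 14 15 9 0
Walk LF starting at row 21, prepending L[row]:
  step 1: row=21, L[21]='$', prepend. Next row=LF[21]=0
  step 2: row=0, L[0]='b', prepend. Next row=LF[0]=19
  step 3: row=19, L[19]='B', prepend. Next row=LF[19]=15
  step 4: row=15, L[15]='a', prepend. Next row=LF[15]=18
  step 5: row=18, L[18]='B', prepend. Next row=LF[18]=14
  step 6: row=14, L[14]='A', prepend. Next row=LF[14]=7
  step 7: row=7, L[7]='B', prepend. Next row=LF[7]=12
  step 8: row=12, L[12]='A', prepend. Next row=LF[12]=5
  step 9: row=5, L[5]='A', prepend. Next row=LF[5]=3
  step 10: row=3, L[3]='A', prepend. Next row=LF[3]=1
  step 11: row=1, L[1]='B', prepend. Next row=LF[1]=10
  step 12: row=10, L[10]='A', prepend. Next row=LF[10]=4
  step 13: row=4, L[4]='A', prepend. Next row=LF[4]=2
  step 14: row=2, L[2]='B', prepend. Next row=LF[2]=11
  step 15: row=11, L[11]='a', prepend. Next row=LF[11]=17
  step 16: row=17, L[17]='B', prepend. Next row=LF[17]=13
  step 17: row=13, L[13]='A', prepend. Next row=LF[13]=6
  step 18: row=6, L[6]='b', prepend. Next row=LF[6]=20
  step 19: row=20, L[20]='A', prepend. Next row=LF[20]=9
  step 20: row=9, L[9]='a', prepend. Next row=LF[9]=16
  step 21: row=16, L[16]='A', prepend. Next row=LF[16]=8
  step 22: row=8, L[8]='b', prepend. Next row=LF[8]=21
Reversed output: bAaAbABaBAABAAABABaBb$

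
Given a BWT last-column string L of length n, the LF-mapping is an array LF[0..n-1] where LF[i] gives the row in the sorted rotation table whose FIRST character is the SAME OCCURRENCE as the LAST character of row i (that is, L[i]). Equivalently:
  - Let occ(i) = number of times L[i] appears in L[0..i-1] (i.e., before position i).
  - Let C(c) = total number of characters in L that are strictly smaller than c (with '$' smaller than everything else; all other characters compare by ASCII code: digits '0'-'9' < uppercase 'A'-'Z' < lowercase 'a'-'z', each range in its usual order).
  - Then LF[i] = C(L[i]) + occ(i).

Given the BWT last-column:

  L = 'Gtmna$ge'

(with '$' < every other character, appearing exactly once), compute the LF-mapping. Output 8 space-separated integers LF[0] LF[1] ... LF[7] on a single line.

Char counts: '$':1, 'G':1, 'a':1, 'e':1, 'g':1, 'm':1, 'n':1, 't':1
C (first-col start): C('$')=0, C('G')=1, C('a')=2, C('e')=3, C('g')=4, C('m')=5, C('n')=6, C('t')=7
L[0]='G': occ=0, LF[0]=C('G')+0=1+0=1
L[1]='t': occ=0, LF[1]=C('t')+0=7+0=7
L[2]='m': occ=0, LF[2]=C('m')+0=5+0=5
L[3]='n': occ=0, LF[3]=C('n')+0=6+0=6
L[4]='a': occ=0, LF[4]=C('a')+0=2+0=2
L[5]='$': occ=0, LF[5]=C('$')+0=0+0=0
L[6]='g': occ=0, LF[6]=C('g')+0=4+0=4
L[7]='e': occ=0, LF[7]=C('e')+0=3+0=3

Answer: 1 7 5 6 2 0 4 3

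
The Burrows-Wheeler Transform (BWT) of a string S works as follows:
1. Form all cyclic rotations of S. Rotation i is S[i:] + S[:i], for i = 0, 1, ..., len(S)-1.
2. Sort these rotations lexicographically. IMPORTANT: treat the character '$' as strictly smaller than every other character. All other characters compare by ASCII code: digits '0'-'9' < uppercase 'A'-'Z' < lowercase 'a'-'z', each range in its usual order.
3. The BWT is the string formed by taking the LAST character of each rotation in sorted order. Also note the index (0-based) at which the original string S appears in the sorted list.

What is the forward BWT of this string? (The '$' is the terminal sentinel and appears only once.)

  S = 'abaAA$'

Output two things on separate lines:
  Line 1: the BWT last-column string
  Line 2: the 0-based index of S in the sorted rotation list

All 6 rotations (rotation i = S[i:]+S[:i]):
  rot[0] = abaAA$
  rot[1] = baAA$a
  rot[2] = aAA$ab
  rot[3] = AA$aba
  rot[4] = A$abaA
  rot[5] = $abaAA
Sorted (with $ < everything):
  sorted[0] = $abaAA  (last char: 'A')
  sorted[1] = A$abaA  (last char: 'A')
  sorted[2] = AA$aba  (last char: 'a')
  sorted[3] = aAA$ab  (last char: 'b')
  sorted[4] = abaAA$  (last char: '$')
  sorted[5] = baAA$a  (last char: 'a')
Last column: AAab$a
Original string S is at sorted index 4

Answer: AAab$a
4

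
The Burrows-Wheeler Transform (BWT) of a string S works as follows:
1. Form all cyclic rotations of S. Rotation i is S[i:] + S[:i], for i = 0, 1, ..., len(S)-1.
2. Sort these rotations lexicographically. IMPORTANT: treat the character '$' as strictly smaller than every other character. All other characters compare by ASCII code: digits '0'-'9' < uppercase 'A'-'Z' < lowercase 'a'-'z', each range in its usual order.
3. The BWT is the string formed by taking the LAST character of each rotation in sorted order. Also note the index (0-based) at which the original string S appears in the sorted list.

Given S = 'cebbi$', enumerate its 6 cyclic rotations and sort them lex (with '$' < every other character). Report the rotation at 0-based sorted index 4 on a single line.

Answer: ebbi$c

Derivation:
All 6 rotations (rotation i = S[i:]+S[:i]):
  rot[0] = cebbi$
  rot[1] = ebbi$c
  rot[2] = bbi$ce
  rot[3] = bi$ceb
  rot[4] = i$cebb
  rot[5] = $cebbi
Sorted (with $ < everything):
  sorted[0] = $cebbi
  sorted[1] = bbi$ce
  sorted[2] = bi$ceb
  sorted[3] = cebbi$
  sorted[4] = ebbi$c
  sorted[5] = i$cebb
sorted[4] = ebbi$c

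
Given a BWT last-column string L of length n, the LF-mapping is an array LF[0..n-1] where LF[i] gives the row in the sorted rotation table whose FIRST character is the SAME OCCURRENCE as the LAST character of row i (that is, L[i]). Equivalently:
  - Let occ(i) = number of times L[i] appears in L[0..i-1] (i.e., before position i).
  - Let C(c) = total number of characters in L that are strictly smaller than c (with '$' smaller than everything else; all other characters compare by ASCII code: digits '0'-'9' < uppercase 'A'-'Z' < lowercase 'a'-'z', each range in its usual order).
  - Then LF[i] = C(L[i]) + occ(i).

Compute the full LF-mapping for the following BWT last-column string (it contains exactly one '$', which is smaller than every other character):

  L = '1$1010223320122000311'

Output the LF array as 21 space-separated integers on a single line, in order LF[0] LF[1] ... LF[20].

Answer: 7 0 8 1 9 2 13 14 18 19 15 3 10 16 17 4 5 6 20 11 12

Derivation:
Char counts: '$':1, '0':6, '1':6, '2':5, '3':3
C (first-col start): C('$')=0, C('0')=1, C('1')=7, C('2')=13, C('3')=18
L[0]='1': occ=0, LF[0]=C('1')+0=7+0=7
L[1]='$': occ=0, LF[1]=C('$')+0=0+0=0
L[2]='1': occ=1, LF[2]=C('1')+1=7+1=8
L[3]='0': occ=0, LF[3]=C('0')+0=1+0=1
L[4]='1': occ=2, LF[4]=C('1')+2=7+2=9
L[5]='0': occ=1, LF[5]=C('0')+1=1+1=2
L[6]='2': occ=0, LF[6]=C('2')+0=13+0=13
L[7]='2': occ=1, LF[7]=C('2')+1=13+1=14
L[8]='3': occ=0, LF[8]=C('3')+0=18+0=18
L[9]='3': occ=1, LF[9]=C('3')+1=18+1=19
L[10]='2': occ=2, LF[10]=C('2')+2=13+2=15
L[11]='0': occ=2, LF[11]=C('0')+2=1+2=3
L[12]='1': occ=3, LF[12]=C('1')+3=7+3=10
L[13]='2': occ=3, LF[13]=C('2')+3=13+3=16
L[14]='2': occ=4, LF[14]=C('2')+4=13+4=17
L[15]='0': occ=3, LF[15]=C('0')+3=1+3=4
L[16]='0': occ=4, LF[16]=C('0')+4=1+4=5
L[17]='0': occ=5, LF[17]=C('0')+5=1+5=6
L[18]='3': occ=2, LF[18]=C('3')+2=18+2=20
L[19]='1': occ=4, LF[19]=C('1')+4=7+4=11
L[20]='1': occ=5, LF[20]=C('1')+5=7+5=12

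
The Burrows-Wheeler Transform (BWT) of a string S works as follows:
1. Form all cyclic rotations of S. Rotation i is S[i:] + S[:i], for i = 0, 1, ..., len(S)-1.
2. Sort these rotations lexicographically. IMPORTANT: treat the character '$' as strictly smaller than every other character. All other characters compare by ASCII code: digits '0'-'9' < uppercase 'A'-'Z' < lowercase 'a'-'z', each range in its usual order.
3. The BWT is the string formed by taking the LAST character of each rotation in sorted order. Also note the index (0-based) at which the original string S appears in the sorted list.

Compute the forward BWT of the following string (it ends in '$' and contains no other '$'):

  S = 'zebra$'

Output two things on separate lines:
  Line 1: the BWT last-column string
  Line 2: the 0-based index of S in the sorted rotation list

All 6 rotations (rotation i = S[i:]+S[:i]):
  rot[0] = zebra$
  rot[1] = ebra$z
  rot[2] = bra$ze
  rot[3] = ra$zeb
  rot[4] = a$zebr
  rot[5] = $zebra
Sorted (with $ < everything):
  sorted[0] = $zebra  (last char: 'a')
  sorted[1] = a$zebr  (last char: 'r')
  sorted[2] = bra$ze  (last char: 'e')
  sorted[3] = ebra$z  (last char: 'z')
  sorted[4] = ra$zeb  (last char: 'b')
  sorted[5] = zebra$  (last char: '$')
Last column: arezb$
Original string S is at sorted index 5

Answer: arezb$
5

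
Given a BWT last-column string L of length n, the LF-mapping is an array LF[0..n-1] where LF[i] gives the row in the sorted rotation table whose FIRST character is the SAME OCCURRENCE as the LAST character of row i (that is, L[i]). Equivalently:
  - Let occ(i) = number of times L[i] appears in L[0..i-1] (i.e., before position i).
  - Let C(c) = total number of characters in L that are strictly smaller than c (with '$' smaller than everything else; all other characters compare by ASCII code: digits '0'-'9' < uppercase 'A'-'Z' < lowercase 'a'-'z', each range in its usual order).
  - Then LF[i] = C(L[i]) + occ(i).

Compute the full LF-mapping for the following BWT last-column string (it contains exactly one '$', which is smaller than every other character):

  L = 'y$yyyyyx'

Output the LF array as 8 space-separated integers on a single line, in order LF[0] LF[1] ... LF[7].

Answer: 2 0 3 4 5 6 7 1

Derivation:
Char counts: '$':1, 'x':1, 'y':6
C (first-col start): C('$')=0, C('x')=1, C('y')=2
L[0]='y': occ=0, LF[0]=C('y')+0=2+0=2
L[1]='$': occ=0, LF[1]=C('$')+0=0+0=0
L[2]='y': occ=1, LF[2]=C('y')+1=2+1=3
L[3]='y': occ=2, LF[3]=C('y')+2=2+2=4
L[4]='y': occ=3, LF[4]=C('y')+3=2+3=5
L[5]='y': occ=4, LF[5]=C('y')+4=2+4=6
L[6]='y': occ=5, LF[6]=C('y')+5=2+5=7
L[7]='x': occ=0, LF[7]=C('x')+0=1+0=1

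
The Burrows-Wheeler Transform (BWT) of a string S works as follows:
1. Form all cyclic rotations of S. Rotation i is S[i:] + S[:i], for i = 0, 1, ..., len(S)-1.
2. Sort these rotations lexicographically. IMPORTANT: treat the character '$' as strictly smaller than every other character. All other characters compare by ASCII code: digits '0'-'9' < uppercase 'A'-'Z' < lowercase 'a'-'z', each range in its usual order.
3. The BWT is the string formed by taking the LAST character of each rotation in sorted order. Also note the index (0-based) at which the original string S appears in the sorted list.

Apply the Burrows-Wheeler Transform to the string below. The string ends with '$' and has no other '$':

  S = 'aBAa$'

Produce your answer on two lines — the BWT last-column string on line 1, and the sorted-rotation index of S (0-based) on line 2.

All 5 rotations (rotation i = S[i:]+S[:i]):
  rot[0] = aBAa$
  rot[1] = BAa$a
  rot[2] = Aa$aB
  rot[3] = a$aBA
  rot[4] = $aBAa
Sorted (with $ < everything):
  sorted[0] = $aBAa  (last char: 'a')
  sorted[1] = Aa$aB  (last char: 'B')
  sorted[2] = BAa$a  (last char: 'a')
  sorted[3] = a$aBA  (last char: 'A')
  sorted[4] = aBAa$  (last char: '$')
Last column: aBaA$
Original string S is at sorted index 4

Answer: aBaA$
4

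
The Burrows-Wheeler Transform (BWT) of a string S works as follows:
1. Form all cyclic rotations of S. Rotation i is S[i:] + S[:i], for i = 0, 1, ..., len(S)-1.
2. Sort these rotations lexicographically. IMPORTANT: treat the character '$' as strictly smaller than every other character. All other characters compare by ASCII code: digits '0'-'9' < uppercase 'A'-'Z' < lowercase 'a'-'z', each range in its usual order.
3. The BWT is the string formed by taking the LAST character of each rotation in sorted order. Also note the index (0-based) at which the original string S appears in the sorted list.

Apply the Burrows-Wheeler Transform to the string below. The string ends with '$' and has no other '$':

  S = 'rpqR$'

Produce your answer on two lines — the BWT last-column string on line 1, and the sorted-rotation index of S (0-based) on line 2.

Answer: Rqrp$
4

Derivation:
All 5 rotations (rotation i = S[i:]+S[:i]):
  rot[0] = rpqR$
  rot[1] = pqR$r
  rot[2] = qR$rp
  rot[3] = R$rpq
  rot[4] = $rpqR
Sorted (with $ < everything):
  sorted[0] = $rpqR  (last char: 'R')
  sorted[1] = R$rpq  (last char: 'q')
  sorted[2] = pqR$r  (last char: 'r')
  sorted[3] = qR$rp  (last char: 'p')
  sorted[4] = rpqR$  (last char: '$')
Last column: Rqrp$
Original string S is at sorted index 4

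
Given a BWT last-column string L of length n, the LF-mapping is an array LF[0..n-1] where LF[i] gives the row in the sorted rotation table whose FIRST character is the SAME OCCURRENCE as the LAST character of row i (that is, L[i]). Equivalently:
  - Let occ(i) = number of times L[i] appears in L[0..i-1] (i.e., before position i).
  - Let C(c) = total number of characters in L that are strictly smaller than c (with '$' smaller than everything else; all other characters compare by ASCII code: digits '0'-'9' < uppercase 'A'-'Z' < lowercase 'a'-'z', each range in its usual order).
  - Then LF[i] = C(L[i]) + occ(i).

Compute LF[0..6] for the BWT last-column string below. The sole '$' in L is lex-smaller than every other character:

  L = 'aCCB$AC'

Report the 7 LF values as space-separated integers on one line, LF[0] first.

Answer: 6 3 4 2 0 1 5

Derivation:
Char counts: '$':1, 'A':1, 'B':1, 'C':3, 'a':1
C (first-col start): C('$')=0, C('A')=1, C('B')=2, C('C')=3, C('a')=6
L[0]='a': occ=0, LF[0]=C('a')+0=6+0=6
L[1]='C': occ=0, LF[1]=C('C')+0=3+0=3
L[2]='C': occ=1, LF[2]=C('C')+1=3+1=4
L[3]='B': occ=0, LF[3]=C('B')+0=2+0=2
L[4]='$': occ=0, LF[4]=C('$')+0=0+0=0
L[5]='A': occ=0, LF[5]=C('A')+0=1+0=1
L[6]='C': occ=2, LF[6]=C('C')+2=3+2=5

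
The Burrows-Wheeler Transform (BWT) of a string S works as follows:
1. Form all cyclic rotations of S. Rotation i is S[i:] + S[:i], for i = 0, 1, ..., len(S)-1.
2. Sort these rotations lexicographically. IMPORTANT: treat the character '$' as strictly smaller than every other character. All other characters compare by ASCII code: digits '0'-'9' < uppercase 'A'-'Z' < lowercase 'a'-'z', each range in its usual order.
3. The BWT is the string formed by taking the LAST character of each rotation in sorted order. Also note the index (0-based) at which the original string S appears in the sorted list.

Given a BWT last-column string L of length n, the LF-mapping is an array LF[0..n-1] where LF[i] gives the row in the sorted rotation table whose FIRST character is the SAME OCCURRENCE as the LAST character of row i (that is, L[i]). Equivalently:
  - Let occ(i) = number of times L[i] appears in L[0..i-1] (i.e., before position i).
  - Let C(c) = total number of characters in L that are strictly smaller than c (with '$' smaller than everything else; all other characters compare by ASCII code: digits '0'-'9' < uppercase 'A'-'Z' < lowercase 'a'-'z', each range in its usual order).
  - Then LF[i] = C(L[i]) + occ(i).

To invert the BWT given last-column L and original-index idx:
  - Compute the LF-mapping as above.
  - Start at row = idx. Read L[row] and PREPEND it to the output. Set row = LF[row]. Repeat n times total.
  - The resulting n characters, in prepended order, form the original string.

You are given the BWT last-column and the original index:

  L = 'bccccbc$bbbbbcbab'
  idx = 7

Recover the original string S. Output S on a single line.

Answer: bcacbbccbbbcbbcb$

Derivation:
LF mapping: 2 11 12 13 14 3 15 0 4 5 6 7 8 16 9 1 10
Walk LF starting at row 7, prepending L[row]:
  step 1: row=7, L[7]='$', prepend. Next row=LF[7]=0
  step 2: row=0, L[0]='b', prepend. Next row=LF[0]=2
  step 3: row=2, L[2]='c', prepend. Next row=LF[2]=12
  step 4: row=12, L[12]='b', prepend. Next row=LF[12]=8
  step 5: row=8, L[8]='b', prepend. Next row=LF[8]=4
  step 6: row=4, L[4]='c', prepend. Next row=LF[4]=14
  step 7: row=14, L[14]='b', prepend. Next row=LF[14]=9
  step 8: row=9, L[9]='b', prepend. Next row=LF[9]=5
  step 9: row=5, L[5]='b', prepend. Next row=LF[5]=3
  step 10: row=3, L[3]='c', prepend. Next row=LF[3]=13
  step 11: row=13, L[13]='c', prepend. Next row=LF[13]=16
  step 12: row=16, L[16]='b', prepend. Next row=LF[16]=10
  step 13: row=10, L[10]='b', prepend. Next row=LF[10]=6
  step 14: row=6, L[6]='c', prepend. Next row=LF[6]=15
  step 15: row=15, L[15]='a', prepend. Next row=LF[15]=1
  step 16: row=1, L[1]='c', prepend. Next row=LF[1]=11
  step 17: row=11, L[11]='b', prepend. Next row=LF[11]=7
Reversed output: bcacbbccbbbcbbcb$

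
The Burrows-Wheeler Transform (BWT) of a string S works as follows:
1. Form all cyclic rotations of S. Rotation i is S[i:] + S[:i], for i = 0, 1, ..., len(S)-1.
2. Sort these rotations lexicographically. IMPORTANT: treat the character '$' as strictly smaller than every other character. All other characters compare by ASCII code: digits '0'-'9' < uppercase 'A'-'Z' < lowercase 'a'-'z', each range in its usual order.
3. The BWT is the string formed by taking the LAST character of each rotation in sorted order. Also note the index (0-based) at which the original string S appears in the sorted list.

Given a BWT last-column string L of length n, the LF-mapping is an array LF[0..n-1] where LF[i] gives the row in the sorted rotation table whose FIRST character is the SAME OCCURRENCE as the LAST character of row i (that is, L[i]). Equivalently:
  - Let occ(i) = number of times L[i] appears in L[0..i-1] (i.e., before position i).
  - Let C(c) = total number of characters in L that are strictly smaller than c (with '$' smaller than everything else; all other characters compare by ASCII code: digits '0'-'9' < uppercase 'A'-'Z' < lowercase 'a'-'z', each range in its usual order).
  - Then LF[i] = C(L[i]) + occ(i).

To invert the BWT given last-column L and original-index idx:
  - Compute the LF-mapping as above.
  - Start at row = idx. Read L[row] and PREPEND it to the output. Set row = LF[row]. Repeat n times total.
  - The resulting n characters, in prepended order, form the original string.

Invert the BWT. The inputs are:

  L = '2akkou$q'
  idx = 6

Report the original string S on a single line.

LF mapping: 1 2 3 4 5 7 0 6
Walk LF starting at row 6, prepending L[row]:
  step 1: row=6, L[6]='$', prepend. Next row=LF[6]=0
  step 2: row=0, L[0]='2', prepend. Next row=LF[0]=1
  step 3: row=1, L[1]='a', prepend. Next row=LF[1]=2
  step 4: row=2, L[2]='k', prepend. Next row=LF[2]=3
  step 5: row=3, L[3]='k', prepend. Next row=LF[3]=4
  step 6: row=4, L[4]='o', prepend. Next row=LF[4]=5
  step 7: row=5, L[5]='u', prepend. Next row=LF[5]=7
  step 8: row=7, L[7]='q', prepend. Next row=LF[7]=6
Reversed output: quokka2$

Answer: quokka2$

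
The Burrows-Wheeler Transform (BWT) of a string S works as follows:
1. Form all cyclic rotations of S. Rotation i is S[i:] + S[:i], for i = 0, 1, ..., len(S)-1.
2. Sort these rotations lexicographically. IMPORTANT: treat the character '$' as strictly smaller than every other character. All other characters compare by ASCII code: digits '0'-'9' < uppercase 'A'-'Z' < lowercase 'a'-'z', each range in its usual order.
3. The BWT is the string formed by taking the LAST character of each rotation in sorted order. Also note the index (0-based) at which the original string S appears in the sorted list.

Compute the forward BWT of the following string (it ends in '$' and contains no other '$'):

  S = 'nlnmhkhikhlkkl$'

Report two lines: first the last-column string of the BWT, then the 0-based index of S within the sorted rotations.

All 15 rotations (rotation i = S[i:]+S[:i]):
  rot[0] = nlnmhkhikhlkkl$
  rot[1] = lnmhkhikhlkkl$n
  rot[2] = nmhkhikhlkkl$nl
  rot[3] = mhkhikhlkkl$nln
  rot[4] = hkhikhlkkl$nlnm
  rot[5] = khikhlkkl$nlnmh
  rot[6] = hikhlkkl$nlnmhk
  rot[7] = ikhlkkl$nlnmhkh
  rot[8] = khlkkl$nlnmhkhi
  rot[9] = hlkkl$nlnmhkhik
  rot[10] = lkkl$nlnmhkhikh
  rot[11] = kkl$nlnmhkhikhl
  rot[12] = kl$nlnmhkhikhlk
  rot[13] = l$nlnmhkhikhlkk
  rot[14] = $nlnmhkhikhlkkl
Sorted (with $ < everything):
  sorted[0] = $nlnmhkhikhlkkl  (last char: 'l')
  sorted[1] = hikhlkkl$nlnmhk  (last char: 'k')
  sorted[2] = hkhikhlkkl$nlnm  (last char: 'm')
  sorted[3] = hlkkl$nlnmhkhik  (last char: 'k')
  sorted[4] = ikhlkkl$nlnmhkh  (last char: 'h')
  sorted[5] = khikhlkkl$nlnmh  (last char: 'h')
  sorted[6] = khlkkl$nlnmhkhi  (last char: 'i')
  sorted[7] = kkl$nlnmhkhikhl  (last char: 'l')
  sorted[8] = kl$nlnmhkhikhlk  (last char: 'k')
  sorted[9] = l$nlnmhkhikhlkk  (last char: 'k')
  sorted[10] = lkkl$nlnmhkhikh  (last char: 'h')
  sorted[11] = lnmhkhikhlkkl$n  (last char: 'n')
  sorted[12] = mhkhikhlkkl$nln  (last char: 'n')
  sorted[13] = nlnmhkhikhlkkl$  (last char: '$')
  sorted[14] = nmhkhikhlkkl$nl  (last char: 'l')
Last column: lkmkhhilkkhnn$l
Original string S is at sorted index 13

Answer: lkmkhhilkkhnn$l
13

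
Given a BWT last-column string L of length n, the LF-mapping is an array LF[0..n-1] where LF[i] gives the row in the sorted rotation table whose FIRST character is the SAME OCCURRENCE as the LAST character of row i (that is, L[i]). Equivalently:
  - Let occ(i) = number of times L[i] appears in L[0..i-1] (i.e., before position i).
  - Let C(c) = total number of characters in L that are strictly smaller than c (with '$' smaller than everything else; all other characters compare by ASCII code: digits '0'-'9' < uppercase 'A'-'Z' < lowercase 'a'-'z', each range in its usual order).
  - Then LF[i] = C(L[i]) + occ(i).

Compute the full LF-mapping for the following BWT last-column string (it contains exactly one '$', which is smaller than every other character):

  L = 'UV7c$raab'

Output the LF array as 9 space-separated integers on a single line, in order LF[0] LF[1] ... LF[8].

Char counts: '$':1, '7':1, 'U':1, 'V':1, 'a':2, 'b':1, 'c':1, 'r':1
C (first-col start): C('$')=0, C('7')=1, C('U')=2, C('V')=3, C('a')=4, C('b')=6, C('c')=7, C('r')=8
L[0]='U': occ=0, LF[0]=C('U')+0=2+0=2
L[1]='V': occ=0, LF[1]=C('V')+0=3+0=3
L[2]='7': occ=0, LF[2]=C('7')+0=1+0=1
L[3]='c': occ=0, LF[3]=C('c')+0=7+0=7
L[4]='$': occ=0, LF[4]=C('$')+0=0+0=0
L[5]='r': occ=0, LF[5]=C('r')+0=8+0=8
L[6]='a': occ=0, LF[6]=C('a')+0=4+0=4
L[7]='a': occ=1, LF[7]=C('a')+1=4+1=5
L[8]='b': occ=0, LF[8]=C('b')+0=6+0=6

Answer: 2 3 1 7 0 8 4 5 6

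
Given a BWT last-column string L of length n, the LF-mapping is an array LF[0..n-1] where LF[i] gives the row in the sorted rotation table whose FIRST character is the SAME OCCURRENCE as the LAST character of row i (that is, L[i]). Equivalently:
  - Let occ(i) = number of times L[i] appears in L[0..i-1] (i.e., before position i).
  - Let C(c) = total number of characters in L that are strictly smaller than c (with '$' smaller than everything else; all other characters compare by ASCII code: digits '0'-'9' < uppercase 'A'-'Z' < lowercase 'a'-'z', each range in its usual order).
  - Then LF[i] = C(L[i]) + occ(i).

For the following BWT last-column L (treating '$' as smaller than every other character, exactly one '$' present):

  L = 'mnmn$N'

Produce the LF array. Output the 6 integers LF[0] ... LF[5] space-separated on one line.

Char counts: '$':1, 'N':1, 'm':2, 'n':2
C (first-col start): C('$')=0, C('N')=1, C('m')=2, C('n')=4
L[0]='m': occ=0, LF[0]=C('m')+0=2+0=2
L[1]='n': occ=0, LF[1]=C('n')+0=4+0=4
L[2]='m': occ=1, LF[2]=C('m')+1=2+1=3
L[3]='n': occ=1, LF[3]=C('n')+1=4+1=5
L[4]='$': occ=0, LF[4]=C('$')+0=0+0=0
L[5]='N': occ=0, LF[5]=C('N')+0=1+0=1

Answer: 2 4 3 5 0 1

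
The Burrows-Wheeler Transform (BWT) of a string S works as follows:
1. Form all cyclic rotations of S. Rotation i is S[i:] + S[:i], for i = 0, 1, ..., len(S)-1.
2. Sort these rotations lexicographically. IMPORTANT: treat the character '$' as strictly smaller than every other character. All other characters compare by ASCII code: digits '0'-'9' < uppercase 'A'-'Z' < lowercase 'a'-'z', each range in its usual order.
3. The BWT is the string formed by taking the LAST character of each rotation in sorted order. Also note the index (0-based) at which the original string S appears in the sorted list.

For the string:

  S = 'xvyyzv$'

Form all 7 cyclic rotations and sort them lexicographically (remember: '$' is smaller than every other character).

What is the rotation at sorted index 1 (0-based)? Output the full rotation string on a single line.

Answer: v$xvyyz

Derivation:
All 7 rotations (rotation i = S[i:]+S[:i]):
  rot[0] = xvyyzv$
  rot[1] = vyyzv$x
  rot[2] = yyzv$xv
  rot[3] = yzv$xvy
  rot[4] = zv$xvyy
  rot[5] = v$xvyyz
  rot[6] = $xvyyzv
Sorted (with $ < everything):
  sorted[0] = $xvyyzv
  sorted[1] = v$xvyyz
  sorted[2] = vyyzv$x
  sorted[3] = xvyyzv$
  sorted[4] = yyzv$xv
  sorted[5] = yzv$xvy
  sorted[6] = zv$xvyy
sorted[1] = v$xvyyz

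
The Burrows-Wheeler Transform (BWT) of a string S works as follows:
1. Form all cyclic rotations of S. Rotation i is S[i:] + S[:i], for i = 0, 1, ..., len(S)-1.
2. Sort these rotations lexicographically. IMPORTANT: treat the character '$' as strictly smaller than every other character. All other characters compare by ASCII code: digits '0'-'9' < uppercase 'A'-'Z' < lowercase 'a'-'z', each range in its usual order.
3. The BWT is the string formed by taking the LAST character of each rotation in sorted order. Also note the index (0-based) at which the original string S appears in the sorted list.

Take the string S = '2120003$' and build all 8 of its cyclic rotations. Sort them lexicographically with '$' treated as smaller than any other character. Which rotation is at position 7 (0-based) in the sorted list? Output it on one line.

All 8 rotations (rotation i = S[i:]+S[:i]):
  rot[0] = 2120003$
  rot[1] = 120003$2
  rot[2] = 20003$21
  rot[3] = 0003$212
  rot[4] = 003$2120
  rot[5] = 03$21200
  rot[6] = 3$212000
  rot[7] = $2120003
Sorted (with $ < everything):
  sorted[0] = $2120003
  sorted[1] = 0003$212
  sorted[2] = 003$2120
  sorted[3] = 03$21200
  sorted[4] = 120003$2
  sorted[5] = 20003$21
  sorted[6] = 2120003$
  sorted[7] = 3$212000
sorted[7] = 3$212000

Answer: 3$212000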